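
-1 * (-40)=40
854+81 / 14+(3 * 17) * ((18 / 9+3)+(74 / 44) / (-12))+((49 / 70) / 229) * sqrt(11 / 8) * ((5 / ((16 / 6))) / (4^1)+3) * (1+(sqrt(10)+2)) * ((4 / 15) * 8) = 259 * sqrt(22) * (3+sqrt(10)) / 45800+682305 / 616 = 1107.80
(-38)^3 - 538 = -55410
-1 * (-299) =299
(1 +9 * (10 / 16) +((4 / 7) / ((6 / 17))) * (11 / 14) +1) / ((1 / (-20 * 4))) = -104630 / 147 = -711.77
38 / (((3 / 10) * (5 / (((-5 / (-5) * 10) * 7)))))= 5320 / 3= 1773.33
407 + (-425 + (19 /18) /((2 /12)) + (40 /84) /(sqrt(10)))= -35 /3 + sqrt(10) /21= -11.52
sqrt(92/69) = 2 * sqrt(3)/3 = 1.15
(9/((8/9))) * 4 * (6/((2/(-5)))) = -1215/2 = -607.50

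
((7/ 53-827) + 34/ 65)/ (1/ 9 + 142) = -25620822/ 4406155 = -5.81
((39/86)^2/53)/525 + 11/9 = 754581463/617381100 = 1.22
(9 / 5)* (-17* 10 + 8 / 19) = -28998 / 95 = -305.24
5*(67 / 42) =335 / 42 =7.98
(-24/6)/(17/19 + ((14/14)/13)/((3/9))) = -494/139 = -3.55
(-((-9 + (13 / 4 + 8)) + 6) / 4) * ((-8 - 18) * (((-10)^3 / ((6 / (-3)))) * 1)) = 53625 / 2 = 26812.50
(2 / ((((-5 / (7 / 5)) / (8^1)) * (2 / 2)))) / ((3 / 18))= -672 / 25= -26.88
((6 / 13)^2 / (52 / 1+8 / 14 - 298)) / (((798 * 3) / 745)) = -745 / 2758249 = -0.00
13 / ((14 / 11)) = 10.21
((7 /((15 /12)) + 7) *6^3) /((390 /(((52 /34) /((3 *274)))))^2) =42 /678030125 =0.00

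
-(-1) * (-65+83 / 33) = -2062 / 33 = -62.48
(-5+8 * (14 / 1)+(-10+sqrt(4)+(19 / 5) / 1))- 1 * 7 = 479 / 5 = 95.80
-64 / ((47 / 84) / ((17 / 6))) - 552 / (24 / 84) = -106036 / 47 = -2256.09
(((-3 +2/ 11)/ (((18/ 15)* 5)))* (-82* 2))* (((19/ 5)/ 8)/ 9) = 24149/ 5940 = 4.07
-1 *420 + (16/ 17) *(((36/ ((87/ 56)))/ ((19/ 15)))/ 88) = -43255380/ 103037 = -419.80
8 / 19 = 0.42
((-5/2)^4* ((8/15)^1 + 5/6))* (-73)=-374125/96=-3897.14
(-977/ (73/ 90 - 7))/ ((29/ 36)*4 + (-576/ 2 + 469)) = 395685/ 461753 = 0.86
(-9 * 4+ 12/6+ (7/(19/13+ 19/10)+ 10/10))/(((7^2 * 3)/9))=-40533/21413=-1.89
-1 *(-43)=43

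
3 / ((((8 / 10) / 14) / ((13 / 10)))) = 273 / 4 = 68.25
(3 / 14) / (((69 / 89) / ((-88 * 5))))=-19580 / 161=-121.61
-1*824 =-824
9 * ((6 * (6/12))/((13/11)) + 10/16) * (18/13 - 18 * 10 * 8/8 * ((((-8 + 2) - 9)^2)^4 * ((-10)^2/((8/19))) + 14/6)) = -527178832802307189/169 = -3119401377528444.91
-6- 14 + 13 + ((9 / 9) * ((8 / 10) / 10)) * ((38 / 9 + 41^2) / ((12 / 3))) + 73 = 99.70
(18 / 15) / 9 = 2 / 15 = 0.13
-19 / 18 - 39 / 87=-785 / 522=-1.50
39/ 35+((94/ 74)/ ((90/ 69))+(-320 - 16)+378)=68513/ 1554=44.09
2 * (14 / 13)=28 / 13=2.15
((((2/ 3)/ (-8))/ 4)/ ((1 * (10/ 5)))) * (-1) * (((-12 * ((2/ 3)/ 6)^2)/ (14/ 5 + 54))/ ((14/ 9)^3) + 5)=973985/ 18703104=0.05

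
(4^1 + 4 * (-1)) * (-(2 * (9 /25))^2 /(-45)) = 0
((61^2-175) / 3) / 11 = 1182 / 11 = 107.45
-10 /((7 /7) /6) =-60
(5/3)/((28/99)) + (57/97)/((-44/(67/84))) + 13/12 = 356747/51216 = 6.97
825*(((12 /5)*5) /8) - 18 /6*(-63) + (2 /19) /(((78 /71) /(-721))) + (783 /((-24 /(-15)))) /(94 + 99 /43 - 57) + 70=221923957 /154128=1439.87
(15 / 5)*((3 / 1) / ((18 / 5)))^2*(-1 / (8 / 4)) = -25 / 24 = -1.04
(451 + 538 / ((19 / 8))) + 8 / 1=13025 / 19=685.53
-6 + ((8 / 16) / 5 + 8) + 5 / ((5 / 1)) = 3.10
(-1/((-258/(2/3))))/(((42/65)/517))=33605/16254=2.07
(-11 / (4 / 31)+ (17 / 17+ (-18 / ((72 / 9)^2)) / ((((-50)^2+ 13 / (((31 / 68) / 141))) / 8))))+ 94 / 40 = -331113267 / 4042880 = -81.90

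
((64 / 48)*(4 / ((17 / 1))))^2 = 256 / 2601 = 0.10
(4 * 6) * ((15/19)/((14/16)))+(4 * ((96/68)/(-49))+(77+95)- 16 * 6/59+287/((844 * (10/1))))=1512765524511/7881212920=191.95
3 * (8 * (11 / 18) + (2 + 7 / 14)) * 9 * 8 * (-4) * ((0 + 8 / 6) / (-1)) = 8512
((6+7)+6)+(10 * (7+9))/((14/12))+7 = 1142/7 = 163.14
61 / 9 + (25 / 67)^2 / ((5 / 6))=280579 / 40401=6.94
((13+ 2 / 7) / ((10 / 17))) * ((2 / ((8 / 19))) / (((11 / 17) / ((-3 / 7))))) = -1531989 / 21560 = -71.06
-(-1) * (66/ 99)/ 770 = 1/ 1155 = 0.00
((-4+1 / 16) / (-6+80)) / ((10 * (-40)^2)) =-63 / 18944000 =-0.00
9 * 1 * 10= 90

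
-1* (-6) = 6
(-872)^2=760384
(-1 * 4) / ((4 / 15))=-15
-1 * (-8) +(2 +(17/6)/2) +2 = 13.42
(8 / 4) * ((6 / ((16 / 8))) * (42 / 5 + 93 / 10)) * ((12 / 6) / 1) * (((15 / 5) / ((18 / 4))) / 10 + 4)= 21594 / 25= 863.76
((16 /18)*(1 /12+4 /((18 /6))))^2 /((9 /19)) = 21964 /6561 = 3.35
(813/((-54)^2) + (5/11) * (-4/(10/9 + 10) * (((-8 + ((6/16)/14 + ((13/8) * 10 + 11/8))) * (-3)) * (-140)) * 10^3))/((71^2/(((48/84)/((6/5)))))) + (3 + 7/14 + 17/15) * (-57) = -462312676424/1414832265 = -326.76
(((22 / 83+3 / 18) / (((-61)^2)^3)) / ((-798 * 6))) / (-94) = 215 / 11547563208843188016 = 0.00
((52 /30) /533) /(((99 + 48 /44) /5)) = 22 /135423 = 0.00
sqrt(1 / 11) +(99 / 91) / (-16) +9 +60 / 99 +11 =sqrt(11) / 11 +986813 / 48048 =20.84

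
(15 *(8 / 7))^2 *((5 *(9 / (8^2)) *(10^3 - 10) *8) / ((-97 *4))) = -20047500 / 4753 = -4217.86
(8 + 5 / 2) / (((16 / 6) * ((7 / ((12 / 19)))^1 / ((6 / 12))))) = 27 / 152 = 0.18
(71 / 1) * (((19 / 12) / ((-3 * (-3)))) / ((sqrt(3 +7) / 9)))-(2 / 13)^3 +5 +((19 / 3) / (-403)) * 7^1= 998384 / 204321 +1349 * sqrt(10) / 120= 40.44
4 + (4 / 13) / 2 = 54 / 13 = 4.15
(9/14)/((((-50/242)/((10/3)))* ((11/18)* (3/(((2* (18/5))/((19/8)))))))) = -57024/3325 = -17.15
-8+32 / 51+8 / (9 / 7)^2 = -3488 / 1377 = -2.53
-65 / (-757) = 65 / 757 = 0.09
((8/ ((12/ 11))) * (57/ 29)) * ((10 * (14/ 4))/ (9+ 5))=1045/ 29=36.03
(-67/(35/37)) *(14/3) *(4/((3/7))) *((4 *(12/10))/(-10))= 555296/375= 1480.79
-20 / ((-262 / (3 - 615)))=-6120 / 131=-46.72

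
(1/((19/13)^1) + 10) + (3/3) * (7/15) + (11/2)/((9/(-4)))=8.71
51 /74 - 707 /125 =-45943 /9250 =-4.97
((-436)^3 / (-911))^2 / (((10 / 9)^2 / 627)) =4203729296122.63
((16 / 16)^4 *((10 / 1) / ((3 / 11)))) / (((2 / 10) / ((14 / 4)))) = 641.67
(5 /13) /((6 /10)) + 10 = 415 /39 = 10.64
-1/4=-0.25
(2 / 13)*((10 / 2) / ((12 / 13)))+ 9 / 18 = 4 / 3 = 1.33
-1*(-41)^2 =-1681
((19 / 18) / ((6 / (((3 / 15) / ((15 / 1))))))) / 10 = 19 / 81000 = 0.00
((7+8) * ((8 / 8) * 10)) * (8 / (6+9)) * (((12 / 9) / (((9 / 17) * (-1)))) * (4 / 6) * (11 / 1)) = -119680 / 81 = -1477.53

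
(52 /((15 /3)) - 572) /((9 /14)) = -873.60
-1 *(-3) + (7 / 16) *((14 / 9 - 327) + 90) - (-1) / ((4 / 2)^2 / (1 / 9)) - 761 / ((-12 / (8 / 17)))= -19077 / 272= -70.14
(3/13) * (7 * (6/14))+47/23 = 818/299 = 2.74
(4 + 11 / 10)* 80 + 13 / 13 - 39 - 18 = 352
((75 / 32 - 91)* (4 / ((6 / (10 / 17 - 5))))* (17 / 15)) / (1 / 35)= 496475 / 48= 10343.23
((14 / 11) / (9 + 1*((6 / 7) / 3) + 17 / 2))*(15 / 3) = 980 / 2739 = 0.36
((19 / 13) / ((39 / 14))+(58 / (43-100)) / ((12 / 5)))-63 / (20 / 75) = -27297917 / 115596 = -236.15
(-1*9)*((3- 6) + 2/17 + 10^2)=-874.06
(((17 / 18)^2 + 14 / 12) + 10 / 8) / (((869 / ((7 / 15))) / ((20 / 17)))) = 7504 / 3589839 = 0.00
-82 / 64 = -41 / 32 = -1.28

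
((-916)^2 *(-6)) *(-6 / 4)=7551504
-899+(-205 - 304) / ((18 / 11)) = -21781 / 18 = -1210.06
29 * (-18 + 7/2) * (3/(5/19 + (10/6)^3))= -1294299/5020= -257.83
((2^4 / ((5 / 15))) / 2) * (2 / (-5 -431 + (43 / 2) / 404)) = -0.11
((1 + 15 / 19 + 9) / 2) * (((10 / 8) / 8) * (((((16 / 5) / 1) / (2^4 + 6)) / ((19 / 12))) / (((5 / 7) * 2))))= 861 / 15884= 0.05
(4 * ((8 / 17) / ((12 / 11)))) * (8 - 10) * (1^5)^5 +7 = 181 / 51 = 3.55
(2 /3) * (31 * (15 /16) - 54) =-133 /8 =-16.62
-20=-20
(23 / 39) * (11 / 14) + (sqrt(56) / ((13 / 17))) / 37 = 34 * sqrt(14) / 481 + 253 / 546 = 0.73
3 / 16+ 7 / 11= 145 / 176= 0.82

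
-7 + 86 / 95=-579 / 95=-6.09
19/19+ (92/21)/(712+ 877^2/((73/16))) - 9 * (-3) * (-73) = -127813027021/64879710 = -1970.00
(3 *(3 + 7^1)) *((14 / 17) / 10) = 42 / 17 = 2.47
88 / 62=44 / 31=1.42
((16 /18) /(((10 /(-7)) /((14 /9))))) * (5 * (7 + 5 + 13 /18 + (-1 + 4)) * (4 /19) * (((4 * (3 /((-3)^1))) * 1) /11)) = 887488 /152361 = 5.82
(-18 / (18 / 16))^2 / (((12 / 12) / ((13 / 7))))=3328 / 7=475.43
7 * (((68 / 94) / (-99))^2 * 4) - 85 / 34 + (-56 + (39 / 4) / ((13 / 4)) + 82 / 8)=-3918594557 / 86601636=-45.25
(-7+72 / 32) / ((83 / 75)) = -1425 / 332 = -4.29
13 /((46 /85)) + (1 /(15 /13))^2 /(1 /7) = 303043 /10350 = 29.28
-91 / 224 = -13 / 32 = -0.41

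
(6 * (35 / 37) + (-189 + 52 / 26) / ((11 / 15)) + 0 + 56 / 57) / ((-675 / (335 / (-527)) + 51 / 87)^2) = -0.00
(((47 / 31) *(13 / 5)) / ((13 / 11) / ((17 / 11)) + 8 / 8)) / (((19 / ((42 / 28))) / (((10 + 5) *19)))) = 50.26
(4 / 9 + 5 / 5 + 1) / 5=22 / 45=0.49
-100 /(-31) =100 /31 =3.23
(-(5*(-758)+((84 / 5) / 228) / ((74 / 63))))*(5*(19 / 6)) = 26643259 / 444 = 60007.34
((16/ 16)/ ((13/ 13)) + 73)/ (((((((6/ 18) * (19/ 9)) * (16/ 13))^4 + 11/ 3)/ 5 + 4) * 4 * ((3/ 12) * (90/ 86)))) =5366438191998/ 367764895213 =14.59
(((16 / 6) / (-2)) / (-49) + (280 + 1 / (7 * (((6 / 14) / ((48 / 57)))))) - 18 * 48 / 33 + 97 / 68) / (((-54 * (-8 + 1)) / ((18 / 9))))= 533891219 / 394851996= 1.35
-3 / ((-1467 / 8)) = 8 / 489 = 0.02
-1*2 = -2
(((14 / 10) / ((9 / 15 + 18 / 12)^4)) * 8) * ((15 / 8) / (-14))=-5000 / 64827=-0.08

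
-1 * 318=-318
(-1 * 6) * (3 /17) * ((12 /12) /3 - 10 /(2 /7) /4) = 8.91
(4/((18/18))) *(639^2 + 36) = 1633428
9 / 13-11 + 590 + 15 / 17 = 128307 / 221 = 580.57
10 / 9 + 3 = 37 / 9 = 4.11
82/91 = 0.90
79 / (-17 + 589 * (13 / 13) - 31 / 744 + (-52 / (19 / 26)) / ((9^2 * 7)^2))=3860439912 / 27949492703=0.14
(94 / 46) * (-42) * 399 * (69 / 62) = -1181439 / 31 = -38110.94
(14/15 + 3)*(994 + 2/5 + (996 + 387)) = 701333/75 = 9351.11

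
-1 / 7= -0.14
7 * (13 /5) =91 /5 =18.20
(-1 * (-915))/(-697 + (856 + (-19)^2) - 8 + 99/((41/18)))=1.65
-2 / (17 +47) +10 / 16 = 19 / 32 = 0.59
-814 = -814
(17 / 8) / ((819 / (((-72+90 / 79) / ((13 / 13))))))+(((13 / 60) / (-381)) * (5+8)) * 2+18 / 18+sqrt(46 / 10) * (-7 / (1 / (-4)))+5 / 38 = 2913064957 / 3122470260+28 * sqrt(115) / 5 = 60.99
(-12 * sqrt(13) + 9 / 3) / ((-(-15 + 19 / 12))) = 36 / 161- 144 * sqrt(13) / 161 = -3.00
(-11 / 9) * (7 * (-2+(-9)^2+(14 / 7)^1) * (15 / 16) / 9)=-1155 / 16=-72.19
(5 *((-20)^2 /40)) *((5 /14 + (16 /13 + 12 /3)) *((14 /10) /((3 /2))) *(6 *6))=122040 /13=9387.69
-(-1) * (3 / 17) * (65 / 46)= 195 / 782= 0.25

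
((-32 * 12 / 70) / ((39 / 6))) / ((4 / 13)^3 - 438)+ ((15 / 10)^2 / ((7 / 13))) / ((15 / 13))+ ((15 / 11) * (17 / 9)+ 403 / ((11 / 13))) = 1072405994357 / 2222732820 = 482.47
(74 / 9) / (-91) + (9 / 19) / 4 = 1747 / 62244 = 0.03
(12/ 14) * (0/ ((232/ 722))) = 0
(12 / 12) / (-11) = -1 / 11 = -0.09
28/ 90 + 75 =3389/ 45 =75.31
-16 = -16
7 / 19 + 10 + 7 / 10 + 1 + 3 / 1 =2863 / 190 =15.07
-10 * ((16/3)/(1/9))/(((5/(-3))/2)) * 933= 537408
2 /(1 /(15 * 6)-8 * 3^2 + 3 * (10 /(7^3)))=-61740 /2219597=-0.03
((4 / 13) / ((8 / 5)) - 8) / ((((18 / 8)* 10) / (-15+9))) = 406 / 195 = 2.08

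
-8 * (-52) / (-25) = -416 / 25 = -16.64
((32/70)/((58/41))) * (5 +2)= 328/145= 2.26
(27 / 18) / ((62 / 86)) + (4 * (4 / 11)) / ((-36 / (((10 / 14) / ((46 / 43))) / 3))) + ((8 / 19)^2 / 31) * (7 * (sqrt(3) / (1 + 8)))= 448 * sqrt(3) / 100719 + 6141733 / 2964654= 2.08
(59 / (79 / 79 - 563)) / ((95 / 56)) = -0.06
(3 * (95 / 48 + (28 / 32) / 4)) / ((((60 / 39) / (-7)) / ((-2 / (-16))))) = -19201 / 5120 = -3.75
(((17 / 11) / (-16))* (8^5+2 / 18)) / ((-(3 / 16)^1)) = 5013521 / 297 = 16880.54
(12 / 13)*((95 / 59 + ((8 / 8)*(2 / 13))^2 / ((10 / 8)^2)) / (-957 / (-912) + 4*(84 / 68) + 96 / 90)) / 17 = 4433972544 / 354566217395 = 0.01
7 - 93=-86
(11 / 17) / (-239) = -11 / 4063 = -0.00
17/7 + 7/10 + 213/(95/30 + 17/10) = 239637/5110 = 46.90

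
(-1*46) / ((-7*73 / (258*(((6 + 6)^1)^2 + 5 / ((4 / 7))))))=3547.63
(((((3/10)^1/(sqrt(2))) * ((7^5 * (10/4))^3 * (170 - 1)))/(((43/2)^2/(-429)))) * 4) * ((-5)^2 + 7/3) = -352808030958186879075 * sqrt(2)/1849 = -269846350619369750.59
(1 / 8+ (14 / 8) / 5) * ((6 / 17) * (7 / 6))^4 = 45619 / 3340840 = 0.01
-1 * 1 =-1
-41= -41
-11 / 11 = -1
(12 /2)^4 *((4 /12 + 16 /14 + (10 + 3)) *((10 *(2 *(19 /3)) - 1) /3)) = 5501184 /7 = 785883.43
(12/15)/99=4/495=0.01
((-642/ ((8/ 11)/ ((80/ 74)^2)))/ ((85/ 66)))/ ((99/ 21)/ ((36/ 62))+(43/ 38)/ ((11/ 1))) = -40913555760/ 419914739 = -97.43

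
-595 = -595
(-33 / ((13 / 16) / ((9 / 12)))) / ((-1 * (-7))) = -396 / 91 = -4.35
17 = 17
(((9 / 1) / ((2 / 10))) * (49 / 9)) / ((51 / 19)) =4655 / 51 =91.27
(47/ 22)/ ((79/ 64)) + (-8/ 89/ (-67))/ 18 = 80718644/ 46636623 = 1.73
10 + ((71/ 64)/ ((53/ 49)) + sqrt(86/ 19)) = sqrt(1634)/ 19 + 37399/ 3392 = 13.15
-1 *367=-367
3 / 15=1 / 5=0.20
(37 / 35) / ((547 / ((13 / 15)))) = 481 / 287175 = 0.00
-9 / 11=-0.82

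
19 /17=1.12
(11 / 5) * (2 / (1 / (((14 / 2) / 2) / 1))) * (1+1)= 154 / 5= 30.80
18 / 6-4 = -1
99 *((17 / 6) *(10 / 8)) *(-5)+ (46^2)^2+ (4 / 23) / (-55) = 45294113063 / 10120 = 4475702.87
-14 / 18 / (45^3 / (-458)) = 3206 / 820125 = 0.00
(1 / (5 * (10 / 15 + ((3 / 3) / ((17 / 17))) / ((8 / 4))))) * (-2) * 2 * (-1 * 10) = 48 / 7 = 6.86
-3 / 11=-0.27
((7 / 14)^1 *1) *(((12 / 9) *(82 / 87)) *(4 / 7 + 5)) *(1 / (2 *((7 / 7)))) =1066 / 609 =1.75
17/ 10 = 1.70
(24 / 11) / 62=12 / 341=0.04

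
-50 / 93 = -0.54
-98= -98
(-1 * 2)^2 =4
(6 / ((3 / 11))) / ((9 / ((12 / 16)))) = 11 / 6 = 1.83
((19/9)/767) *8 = 152/6903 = 0.02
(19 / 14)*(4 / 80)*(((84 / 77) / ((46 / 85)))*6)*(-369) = -1072683 / 3542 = -302.85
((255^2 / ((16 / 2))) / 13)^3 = 274941996890625 / 1124864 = 244422434.08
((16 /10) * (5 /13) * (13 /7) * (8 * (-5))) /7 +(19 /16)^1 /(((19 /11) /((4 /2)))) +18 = 5035 /392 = 12.84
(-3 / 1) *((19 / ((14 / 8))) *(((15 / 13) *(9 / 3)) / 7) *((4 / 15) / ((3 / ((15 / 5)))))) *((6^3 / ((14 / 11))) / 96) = -33858 / 4459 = -7.59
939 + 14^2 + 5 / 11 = 1135.45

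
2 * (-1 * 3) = -6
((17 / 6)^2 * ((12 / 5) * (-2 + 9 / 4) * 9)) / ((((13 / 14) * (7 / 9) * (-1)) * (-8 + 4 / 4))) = 7803 / 910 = 8.57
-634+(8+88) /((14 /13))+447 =-685 /7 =-97.86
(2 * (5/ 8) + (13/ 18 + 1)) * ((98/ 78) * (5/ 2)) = 26215/ 2808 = 9.34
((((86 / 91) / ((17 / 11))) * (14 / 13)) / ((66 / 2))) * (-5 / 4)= -215 / 8619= -0.02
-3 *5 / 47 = -15 / 47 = -0.32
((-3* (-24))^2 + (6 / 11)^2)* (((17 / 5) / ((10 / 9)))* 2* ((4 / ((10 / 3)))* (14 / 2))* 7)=1128688344 / 605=1865600.57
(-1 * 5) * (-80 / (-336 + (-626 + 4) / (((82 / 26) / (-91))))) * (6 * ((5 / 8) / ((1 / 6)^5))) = 9564480 / 14441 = 662.31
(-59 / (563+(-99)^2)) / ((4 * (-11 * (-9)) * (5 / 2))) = -59 / 10260360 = -0.00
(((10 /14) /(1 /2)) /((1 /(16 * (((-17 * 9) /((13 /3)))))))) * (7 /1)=-73440 /13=-5649.23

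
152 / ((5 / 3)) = 91.20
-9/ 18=-1/ 2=-0.50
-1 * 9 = -9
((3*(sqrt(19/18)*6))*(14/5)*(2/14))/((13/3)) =18*sqrt(38)/65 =1.71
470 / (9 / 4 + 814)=376 / 653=0.58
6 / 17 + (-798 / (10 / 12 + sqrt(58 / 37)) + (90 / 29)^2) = -372.68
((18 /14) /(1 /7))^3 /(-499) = -729 /499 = -1.46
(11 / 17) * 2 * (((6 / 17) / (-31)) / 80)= -33 / 179180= -0.00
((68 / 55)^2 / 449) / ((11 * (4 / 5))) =1156 / 2988095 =0.00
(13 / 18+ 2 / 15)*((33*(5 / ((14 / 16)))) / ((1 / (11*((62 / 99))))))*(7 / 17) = 210056 / 459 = 457.64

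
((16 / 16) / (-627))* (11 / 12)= -1 / 684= -0.00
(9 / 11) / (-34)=-9 / 374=-0.02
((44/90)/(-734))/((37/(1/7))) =-11/4277385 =-0.00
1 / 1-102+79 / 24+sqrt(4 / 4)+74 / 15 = -3671 / 40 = -91.78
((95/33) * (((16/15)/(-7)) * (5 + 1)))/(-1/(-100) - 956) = 60800/22083369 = 0.00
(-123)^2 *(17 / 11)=257193 / 11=23381.18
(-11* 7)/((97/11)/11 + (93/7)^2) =-456533/1051282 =-0.43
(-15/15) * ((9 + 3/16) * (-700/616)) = 3675/352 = 10.44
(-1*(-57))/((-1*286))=-57/286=-0.20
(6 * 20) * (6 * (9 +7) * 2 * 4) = 92160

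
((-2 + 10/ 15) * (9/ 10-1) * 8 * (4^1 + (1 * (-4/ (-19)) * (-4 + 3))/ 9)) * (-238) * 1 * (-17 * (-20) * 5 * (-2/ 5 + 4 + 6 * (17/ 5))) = -7043276800/ 171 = -41188753.22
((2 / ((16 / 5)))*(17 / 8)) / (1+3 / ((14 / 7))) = 17 / 32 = 0.53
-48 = -48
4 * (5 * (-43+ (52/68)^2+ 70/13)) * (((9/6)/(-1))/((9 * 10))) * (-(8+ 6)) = -1947736/11271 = -172.81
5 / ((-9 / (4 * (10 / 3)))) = -200 / 27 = -7.41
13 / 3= 4.33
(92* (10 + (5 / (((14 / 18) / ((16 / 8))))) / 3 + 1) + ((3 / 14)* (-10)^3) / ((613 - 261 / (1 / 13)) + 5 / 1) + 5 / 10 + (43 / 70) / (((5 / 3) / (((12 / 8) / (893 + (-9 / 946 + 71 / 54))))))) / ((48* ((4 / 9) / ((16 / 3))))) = 416162029348699 / 1183233522800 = 351.72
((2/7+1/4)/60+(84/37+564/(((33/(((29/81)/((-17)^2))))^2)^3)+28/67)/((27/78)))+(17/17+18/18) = 1730229775773778821982517115011792704943053/177009515450949986302954050615400115296176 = 9.77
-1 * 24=-24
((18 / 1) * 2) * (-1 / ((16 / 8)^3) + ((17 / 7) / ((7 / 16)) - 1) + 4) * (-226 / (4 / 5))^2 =9489601575 / 392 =24208167.28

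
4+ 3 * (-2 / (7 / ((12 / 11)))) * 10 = -412 / 77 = -5.35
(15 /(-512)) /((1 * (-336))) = 5 /57344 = 0.00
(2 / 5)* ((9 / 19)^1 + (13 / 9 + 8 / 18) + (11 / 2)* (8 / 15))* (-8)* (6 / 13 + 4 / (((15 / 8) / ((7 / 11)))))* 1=-282692096 / 9169875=-30.83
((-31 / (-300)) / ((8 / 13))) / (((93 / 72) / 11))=143 / 100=1.43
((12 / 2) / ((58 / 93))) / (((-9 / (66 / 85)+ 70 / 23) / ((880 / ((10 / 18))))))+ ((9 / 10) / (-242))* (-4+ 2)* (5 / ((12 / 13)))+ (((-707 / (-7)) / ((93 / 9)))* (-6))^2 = 193262732272407 / 116676355400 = 1656.40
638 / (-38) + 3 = -262 / 19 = -13.79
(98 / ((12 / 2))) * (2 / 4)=49 / 6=8.17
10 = 10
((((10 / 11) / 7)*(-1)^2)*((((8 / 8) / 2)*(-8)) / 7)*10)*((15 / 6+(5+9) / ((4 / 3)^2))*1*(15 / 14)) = -31125 / 3773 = -8.25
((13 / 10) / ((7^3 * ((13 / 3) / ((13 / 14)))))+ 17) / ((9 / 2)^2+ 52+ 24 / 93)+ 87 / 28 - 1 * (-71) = 32096828371 / 431747820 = 74.34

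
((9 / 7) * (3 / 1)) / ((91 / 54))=1458 / 637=2.29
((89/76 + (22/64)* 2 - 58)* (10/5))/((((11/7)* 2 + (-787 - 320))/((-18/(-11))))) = 1075221/6459772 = 0.17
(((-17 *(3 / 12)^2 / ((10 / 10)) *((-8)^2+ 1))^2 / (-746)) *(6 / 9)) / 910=-18785 / 4010496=-0.00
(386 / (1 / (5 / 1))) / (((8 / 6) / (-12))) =-17370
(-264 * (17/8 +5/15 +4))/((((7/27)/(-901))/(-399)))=-2364219495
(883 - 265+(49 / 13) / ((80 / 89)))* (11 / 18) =7117891 / 18720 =380.23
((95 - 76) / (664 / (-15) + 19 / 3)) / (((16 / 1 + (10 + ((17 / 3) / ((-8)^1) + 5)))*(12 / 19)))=-10830 / 413663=-0.03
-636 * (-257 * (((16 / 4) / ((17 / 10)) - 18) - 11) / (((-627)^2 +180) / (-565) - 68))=41834722140 / 7339393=5700.02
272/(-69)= -272/69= -3.94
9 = 9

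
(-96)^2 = 9216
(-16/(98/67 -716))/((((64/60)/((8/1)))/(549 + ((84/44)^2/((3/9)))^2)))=112.28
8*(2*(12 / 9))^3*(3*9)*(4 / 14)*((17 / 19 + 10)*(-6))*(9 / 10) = -45785088 / 665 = -68849.76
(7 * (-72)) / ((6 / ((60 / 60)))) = -84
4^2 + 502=518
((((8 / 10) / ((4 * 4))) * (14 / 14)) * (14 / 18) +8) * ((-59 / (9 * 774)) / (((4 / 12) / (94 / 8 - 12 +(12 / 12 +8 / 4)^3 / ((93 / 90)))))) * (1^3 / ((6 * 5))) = -273961957 / 1554811200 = -0.18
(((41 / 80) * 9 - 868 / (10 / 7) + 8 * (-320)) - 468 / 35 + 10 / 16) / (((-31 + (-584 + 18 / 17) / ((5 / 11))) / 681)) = 6862888049 / 4168080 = 1646.53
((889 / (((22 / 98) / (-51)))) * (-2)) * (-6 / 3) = -8886444 / 11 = -807858.55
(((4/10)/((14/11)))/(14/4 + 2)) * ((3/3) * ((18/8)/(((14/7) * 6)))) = 0.01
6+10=16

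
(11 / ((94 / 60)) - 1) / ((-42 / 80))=-11320 / 987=-11.47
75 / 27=25 / 9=2.78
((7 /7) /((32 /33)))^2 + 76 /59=2.35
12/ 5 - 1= 1.40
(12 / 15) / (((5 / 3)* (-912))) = -1 / 1900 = -0.00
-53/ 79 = -0.67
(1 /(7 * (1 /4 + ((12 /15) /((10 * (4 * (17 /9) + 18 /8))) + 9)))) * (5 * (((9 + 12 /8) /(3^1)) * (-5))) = -441250 /326813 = -1.35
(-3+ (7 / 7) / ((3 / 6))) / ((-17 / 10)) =10 / 17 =0.59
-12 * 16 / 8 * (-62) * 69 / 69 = 1488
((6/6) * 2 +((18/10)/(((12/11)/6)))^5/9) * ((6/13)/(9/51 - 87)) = -17966545387/319800000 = -56.18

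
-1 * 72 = -72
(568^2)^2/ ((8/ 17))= 221183271424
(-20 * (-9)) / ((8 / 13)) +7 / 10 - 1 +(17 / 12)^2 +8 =217589 / 720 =302.21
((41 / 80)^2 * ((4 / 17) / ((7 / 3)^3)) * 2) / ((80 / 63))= 408483 / 53312000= 0.01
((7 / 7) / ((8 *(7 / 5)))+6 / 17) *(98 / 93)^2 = 144403 / 294066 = 0.49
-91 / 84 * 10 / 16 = -0.68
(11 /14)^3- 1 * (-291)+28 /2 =838251 /2744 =305.49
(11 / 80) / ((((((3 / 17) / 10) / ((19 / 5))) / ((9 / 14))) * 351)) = 3553 / 65520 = 0.05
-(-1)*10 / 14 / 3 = 5 / 21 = 0.24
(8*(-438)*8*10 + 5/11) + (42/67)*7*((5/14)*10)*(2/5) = -206590885/737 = -280313.28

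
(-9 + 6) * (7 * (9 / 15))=-63 / 5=-12.60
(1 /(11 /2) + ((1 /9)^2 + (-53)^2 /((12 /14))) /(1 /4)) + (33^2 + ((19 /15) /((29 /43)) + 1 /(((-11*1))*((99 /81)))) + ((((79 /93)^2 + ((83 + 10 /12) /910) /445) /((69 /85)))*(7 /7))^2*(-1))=465576628653608457780291513019 /32789601088568263278939600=14198.91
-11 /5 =-2.20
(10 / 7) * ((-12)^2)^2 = 207360 / 7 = 29622.86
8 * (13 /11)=9.45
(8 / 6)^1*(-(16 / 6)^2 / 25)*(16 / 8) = -512 / 675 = -0.76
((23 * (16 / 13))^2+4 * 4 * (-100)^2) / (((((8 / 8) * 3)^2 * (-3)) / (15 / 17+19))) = -54350848 / 459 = -118411.43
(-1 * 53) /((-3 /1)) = 53 /3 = 17.67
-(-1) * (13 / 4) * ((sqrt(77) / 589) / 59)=13 * sqrt(77) / 139004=0.00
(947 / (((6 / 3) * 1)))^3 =849278123 / 8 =106159765.38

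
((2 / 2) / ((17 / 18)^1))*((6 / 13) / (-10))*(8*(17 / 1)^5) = -555093.42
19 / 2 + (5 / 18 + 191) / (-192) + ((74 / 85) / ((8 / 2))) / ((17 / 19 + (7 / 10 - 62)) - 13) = 2321890981 / 273138048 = 8.50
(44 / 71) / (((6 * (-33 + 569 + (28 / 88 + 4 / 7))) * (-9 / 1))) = -3388 / 158499477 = -0.00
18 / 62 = 9 / 31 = 0.29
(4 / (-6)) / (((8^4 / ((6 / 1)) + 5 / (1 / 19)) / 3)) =-6 / 2333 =-0.00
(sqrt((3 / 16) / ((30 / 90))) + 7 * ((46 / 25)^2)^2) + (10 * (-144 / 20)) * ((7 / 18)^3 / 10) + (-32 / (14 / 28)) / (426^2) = 51398810796653 / 638001562500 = 80.56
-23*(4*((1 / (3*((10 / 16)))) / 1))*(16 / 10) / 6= -2944 / 225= -13.08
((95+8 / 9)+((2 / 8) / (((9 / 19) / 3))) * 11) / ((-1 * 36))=-4079 / 1296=-3.15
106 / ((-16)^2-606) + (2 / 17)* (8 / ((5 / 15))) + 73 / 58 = 652117 / 172550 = 3.78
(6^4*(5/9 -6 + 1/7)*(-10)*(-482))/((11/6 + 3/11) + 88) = -15300299520/41629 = -367539.44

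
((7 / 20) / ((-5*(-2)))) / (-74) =-7 / 14800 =-0.00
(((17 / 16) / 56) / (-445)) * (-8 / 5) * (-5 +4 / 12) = -17 / 53400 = -0.00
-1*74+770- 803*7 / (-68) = 52949 / 68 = 778.66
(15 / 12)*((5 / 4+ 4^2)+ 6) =465 / 16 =29.06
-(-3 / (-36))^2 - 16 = -2305 / 144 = -16.01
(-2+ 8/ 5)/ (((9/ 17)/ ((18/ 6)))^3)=-9826/ 135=-72.79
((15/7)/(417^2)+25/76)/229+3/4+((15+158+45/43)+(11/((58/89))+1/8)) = 3377910478513925/17611421811816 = 191.80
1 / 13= 0.08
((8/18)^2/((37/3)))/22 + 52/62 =285962/340659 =0.84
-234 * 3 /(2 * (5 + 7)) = -29.25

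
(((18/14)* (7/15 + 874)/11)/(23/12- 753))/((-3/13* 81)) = 0.01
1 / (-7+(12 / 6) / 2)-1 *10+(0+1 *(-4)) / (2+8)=-317 / 30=-10.57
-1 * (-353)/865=353/865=0.41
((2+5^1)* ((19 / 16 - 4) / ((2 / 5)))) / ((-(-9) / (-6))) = 525 / 16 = 32.81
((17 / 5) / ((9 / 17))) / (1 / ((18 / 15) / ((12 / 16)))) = 2312 / 225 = 10.28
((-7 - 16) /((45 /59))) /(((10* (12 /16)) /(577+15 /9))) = -2326.67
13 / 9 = 1.44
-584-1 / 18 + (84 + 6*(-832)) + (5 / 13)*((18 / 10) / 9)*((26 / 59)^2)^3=-4169840586418801 / 759249605538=-5492.05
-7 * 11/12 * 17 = -1309/12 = -109.08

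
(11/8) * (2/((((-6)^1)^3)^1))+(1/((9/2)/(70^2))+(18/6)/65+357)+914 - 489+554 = 136183637/56160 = 2424.92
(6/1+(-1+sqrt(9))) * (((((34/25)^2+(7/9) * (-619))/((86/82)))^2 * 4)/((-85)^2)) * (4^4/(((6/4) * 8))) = 25054845616633284608/1268063701171875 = 19758.35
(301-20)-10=271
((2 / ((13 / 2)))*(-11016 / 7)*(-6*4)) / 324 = 35.87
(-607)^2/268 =1374.81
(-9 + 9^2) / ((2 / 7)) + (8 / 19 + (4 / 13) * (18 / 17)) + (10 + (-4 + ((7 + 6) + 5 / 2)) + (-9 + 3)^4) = 13186933 / 8398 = 1570.25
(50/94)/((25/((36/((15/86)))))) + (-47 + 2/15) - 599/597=-1219964/28059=-43.48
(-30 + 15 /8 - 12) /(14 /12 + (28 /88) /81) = -286011 /8344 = -34.28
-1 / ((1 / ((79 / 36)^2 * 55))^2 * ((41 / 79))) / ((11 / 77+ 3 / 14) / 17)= -221532675446005 / 34432128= -6433894.40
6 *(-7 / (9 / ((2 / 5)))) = -28 / 15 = -1.87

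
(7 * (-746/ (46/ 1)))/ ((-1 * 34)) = 2611/ 782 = 3.34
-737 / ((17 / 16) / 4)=-47168 / 17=-2774.59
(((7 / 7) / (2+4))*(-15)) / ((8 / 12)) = -15 / 4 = -3.75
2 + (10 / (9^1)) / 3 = 64 / 27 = 2.37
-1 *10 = -10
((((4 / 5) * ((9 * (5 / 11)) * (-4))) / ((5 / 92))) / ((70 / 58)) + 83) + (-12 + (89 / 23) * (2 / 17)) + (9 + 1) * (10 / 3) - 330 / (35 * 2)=-32098138 / 322575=-99.51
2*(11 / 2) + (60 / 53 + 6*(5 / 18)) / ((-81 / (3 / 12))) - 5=308651 / 51516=5.99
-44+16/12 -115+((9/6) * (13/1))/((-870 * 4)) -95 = -1758599/6960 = -252.67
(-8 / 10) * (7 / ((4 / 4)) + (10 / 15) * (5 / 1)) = -124 / 15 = -8.27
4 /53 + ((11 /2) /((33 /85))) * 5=22549 /318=70.91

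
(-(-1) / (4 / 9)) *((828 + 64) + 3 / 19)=152559 / 76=2007.36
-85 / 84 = -1.01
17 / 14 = 1.21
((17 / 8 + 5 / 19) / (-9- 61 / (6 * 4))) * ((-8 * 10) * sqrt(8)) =174240 * sqrt(2) / 5263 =46.82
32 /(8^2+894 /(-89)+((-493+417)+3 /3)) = -2848 /1873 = -1.52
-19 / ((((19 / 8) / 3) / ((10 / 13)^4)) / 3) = -720000 / 28561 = -25.21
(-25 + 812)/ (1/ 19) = 14953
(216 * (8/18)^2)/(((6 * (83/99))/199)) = 140096/83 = 1687.90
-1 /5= -0.20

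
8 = 8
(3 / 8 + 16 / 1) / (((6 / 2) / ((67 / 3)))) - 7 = 8273 / 72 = 114.90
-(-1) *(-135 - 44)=-179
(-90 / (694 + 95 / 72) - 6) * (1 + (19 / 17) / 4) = -13348323 / 1702142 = -7.84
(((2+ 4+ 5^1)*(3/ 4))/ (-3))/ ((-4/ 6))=4.12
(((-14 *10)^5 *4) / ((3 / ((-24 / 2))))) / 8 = 107564800000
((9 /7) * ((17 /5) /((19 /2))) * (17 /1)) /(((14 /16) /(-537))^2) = 96006114432 /32585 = 2946328.51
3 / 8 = 0.38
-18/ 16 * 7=-63/ 8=-7.88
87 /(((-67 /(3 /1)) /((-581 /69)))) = 50547 /1541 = 32.80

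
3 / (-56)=-3 / 56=-0.05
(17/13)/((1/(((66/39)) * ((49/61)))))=18326/10309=1.78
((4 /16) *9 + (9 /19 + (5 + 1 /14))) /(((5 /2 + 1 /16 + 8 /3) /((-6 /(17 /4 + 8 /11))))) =-4379232 /2436959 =-1.80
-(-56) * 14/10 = 392/5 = 78.40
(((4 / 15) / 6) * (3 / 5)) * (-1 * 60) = -8 / 5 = -1.60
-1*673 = -673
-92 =-92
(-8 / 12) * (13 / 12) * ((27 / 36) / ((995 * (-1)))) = 13 / 23880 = 0.00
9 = 9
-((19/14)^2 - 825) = 161339/196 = 823.16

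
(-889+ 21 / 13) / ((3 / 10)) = -115360 / 39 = -2957.95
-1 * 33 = -33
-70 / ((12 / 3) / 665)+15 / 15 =-23273 / 2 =-11636.50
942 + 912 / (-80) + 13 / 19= 931.28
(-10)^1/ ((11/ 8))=-80/ 11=-7.27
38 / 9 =4.22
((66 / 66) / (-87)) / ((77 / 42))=-2 / 319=-0.01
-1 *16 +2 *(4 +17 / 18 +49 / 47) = -1703 / 423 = -4.03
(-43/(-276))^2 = 0.02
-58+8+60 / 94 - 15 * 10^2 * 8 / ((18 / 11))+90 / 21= -7378.41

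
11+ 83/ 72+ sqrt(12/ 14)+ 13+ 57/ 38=sqrt(42)/ 7+ 1919/ 72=27.58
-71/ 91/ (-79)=71/ 7189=0.01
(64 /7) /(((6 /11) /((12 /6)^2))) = 1408 /21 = 67.05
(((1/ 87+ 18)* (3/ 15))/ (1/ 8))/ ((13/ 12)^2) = 24.56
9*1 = 9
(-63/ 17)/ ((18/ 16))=-56/ 17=-3.29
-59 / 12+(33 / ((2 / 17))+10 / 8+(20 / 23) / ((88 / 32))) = 420713 / 1518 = 277.15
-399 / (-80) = 399 / 80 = 4.99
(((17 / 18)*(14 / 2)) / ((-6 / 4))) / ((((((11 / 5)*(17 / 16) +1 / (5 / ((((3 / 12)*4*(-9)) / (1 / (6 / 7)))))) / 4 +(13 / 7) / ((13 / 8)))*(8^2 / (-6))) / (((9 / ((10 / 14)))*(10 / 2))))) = 11662 / 601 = 19.40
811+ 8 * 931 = 8259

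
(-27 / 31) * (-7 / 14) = 27 / 62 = 0.44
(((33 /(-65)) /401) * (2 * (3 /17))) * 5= -198 /88621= -0.00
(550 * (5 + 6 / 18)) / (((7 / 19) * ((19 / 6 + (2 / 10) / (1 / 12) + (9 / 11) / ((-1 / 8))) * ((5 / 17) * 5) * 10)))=-3872 / 7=-553.14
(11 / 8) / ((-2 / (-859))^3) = 6972237569 / 64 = 108941212.02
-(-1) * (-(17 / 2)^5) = -1419857 / 32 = -44370.53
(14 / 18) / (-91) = -1 / 117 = -0.01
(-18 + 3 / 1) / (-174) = 0.09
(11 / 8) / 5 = 11 / 40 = 0.28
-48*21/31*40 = -40320/31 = -1300.65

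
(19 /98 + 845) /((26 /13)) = 82829 /196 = 422.60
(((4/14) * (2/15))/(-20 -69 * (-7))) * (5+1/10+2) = 142/243075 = 0.00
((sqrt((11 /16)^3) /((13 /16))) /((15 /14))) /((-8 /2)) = -77 *sqrt(11) /1560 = -0.16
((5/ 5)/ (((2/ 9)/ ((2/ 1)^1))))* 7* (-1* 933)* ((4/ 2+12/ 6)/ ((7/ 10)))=-335880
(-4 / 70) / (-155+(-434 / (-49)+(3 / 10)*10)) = 1 / 2505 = 0.00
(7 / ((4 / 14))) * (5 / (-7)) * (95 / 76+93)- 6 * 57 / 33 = -146057 / 88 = -1659.74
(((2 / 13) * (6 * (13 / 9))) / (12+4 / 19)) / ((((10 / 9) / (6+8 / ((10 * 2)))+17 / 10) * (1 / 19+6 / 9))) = 0.08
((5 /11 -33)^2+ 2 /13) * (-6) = -9998244 /1573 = -6356.16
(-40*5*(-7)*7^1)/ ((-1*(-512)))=1225/ 64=19.14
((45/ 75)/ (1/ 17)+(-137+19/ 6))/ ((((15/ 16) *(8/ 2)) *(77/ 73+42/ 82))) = -21.04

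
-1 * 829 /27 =-829 /27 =-30.70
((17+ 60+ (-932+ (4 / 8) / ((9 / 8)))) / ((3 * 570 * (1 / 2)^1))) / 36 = -7691 / 277020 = -0.03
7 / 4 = 1.75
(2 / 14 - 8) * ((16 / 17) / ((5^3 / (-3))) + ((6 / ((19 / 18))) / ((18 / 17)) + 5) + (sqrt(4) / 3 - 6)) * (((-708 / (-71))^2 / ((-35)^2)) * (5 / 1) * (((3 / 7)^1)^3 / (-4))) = 7532338861476 / 23945145088375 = 0.31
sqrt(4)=2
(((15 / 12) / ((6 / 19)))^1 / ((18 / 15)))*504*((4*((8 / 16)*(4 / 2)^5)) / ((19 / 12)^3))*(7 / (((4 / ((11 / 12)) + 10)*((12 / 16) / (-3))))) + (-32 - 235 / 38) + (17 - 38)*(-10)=-2970654371 / 57038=-52082.02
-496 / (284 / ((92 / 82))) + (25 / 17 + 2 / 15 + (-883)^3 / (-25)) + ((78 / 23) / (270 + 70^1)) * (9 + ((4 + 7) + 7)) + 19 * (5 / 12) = 3134448859055883 / 113820100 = 27538623.31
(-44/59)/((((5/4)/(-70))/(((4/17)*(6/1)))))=58.96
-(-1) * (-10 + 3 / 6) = -19 / 2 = -9.50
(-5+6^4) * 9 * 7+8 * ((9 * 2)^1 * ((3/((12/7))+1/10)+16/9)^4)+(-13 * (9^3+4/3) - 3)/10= 767818649281/7290000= 105324.92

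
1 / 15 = 0.07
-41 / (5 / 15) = -123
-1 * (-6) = 6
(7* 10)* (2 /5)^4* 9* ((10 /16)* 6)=1512 /25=60.48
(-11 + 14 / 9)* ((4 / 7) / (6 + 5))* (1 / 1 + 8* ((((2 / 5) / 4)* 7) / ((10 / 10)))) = -68 / 21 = -3.24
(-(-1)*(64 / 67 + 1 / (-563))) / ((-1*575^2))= -7193 / 2494301125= -0.00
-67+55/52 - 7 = -3793/52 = -72.94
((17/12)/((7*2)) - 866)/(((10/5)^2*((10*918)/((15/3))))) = -145471/1233792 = -0.12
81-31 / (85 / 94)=3971 / 85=46.72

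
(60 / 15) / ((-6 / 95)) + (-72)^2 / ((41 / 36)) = 552082 / 123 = 4488.47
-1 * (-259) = 259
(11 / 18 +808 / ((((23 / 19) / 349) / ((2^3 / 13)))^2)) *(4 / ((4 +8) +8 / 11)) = 450209434012657 / 56322630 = 7993402.19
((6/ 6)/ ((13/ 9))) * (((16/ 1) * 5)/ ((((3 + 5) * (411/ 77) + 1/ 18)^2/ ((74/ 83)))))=102350666880/ 3789303544559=0.03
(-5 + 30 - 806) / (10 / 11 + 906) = -8591 / 9976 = -0.86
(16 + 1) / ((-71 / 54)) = -918 / 71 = -12.93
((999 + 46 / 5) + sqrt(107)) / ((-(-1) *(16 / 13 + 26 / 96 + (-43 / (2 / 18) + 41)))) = -3145584 / 1074835-624 *sqrt(107) / 214967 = -2.96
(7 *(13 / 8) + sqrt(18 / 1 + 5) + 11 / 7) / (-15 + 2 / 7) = -725 / 824 - 7 *sqrt(23) / 103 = -1.21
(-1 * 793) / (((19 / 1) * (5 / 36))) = -28548 / 95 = -300.51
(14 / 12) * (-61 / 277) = -427 / 1662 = -0.26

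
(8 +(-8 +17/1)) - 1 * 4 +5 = 18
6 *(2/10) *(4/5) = 24/25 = 0.96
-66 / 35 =-1.89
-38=-38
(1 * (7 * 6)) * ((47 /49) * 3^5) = 68526 /7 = 9789.43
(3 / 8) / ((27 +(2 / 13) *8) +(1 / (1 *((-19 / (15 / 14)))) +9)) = 5187 / 514196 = 0.01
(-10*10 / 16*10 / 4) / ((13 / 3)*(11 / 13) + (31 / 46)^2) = -198375 / 52318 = -3.79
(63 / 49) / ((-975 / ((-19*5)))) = 57 / 455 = 0.13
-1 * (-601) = 601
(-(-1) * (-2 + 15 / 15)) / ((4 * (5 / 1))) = -1 / 20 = -0.05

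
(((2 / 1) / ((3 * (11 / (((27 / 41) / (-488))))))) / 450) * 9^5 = -59049 / 5502200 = -0.01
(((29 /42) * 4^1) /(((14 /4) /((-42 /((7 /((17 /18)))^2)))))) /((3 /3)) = -16762 /27783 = -0.60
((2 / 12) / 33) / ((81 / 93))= 31 / 5346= 0.01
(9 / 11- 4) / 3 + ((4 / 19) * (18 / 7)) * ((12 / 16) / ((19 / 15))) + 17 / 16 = 430207 / 1334256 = 0.32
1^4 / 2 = 1 / 2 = 0.50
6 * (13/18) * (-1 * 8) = -104/3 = -34.67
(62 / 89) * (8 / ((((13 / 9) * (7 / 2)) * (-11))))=-8928 / 89089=-0.10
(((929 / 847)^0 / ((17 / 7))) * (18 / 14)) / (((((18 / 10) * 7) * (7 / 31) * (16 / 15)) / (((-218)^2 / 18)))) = 9207775 / 19992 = 460.57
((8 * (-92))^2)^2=293434556416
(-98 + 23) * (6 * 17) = -7650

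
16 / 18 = 8 / 9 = 0.89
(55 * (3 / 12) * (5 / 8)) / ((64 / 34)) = 4675 / 1024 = 4.57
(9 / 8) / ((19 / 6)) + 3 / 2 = 1.86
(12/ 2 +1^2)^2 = 49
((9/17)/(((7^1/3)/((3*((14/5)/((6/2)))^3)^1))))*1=1176/2125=0.55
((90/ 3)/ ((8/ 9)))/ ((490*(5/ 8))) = 27/ 245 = 0.11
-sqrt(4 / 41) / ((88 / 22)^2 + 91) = -2 * sqrt(41) / 4387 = -0.00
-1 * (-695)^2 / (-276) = 1750.09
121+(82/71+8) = 9241/71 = 130.15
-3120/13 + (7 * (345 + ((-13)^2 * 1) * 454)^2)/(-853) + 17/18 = -748435989625/15354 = -48745342.56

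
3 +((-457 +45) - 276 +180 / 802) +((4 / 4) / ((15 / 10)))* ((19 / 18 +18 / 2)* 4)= -657.96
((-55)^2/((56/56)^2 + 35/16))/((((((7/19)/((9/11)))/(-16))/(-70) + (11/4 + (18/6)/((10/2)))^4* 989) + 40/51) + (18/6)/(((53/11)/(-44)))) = 23394624000000/3069895616662499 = 0.01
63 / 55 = 1.15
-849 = -849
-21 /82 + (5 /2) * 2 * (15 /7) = 6003 /574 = 10.46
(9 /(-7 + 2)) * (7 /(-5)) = 63 /25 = 2.52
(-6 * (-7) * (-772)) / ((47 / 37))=-1199688 / 47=-25525.28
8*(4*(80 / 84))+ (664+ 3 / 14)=29177 / 42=694.69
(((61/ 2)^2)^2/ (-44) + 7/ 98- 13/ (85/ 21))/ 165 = -2746530273/ 23038400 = -119.22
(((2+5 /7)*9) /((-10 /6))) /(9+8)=-513 /595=-0.86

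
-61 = -61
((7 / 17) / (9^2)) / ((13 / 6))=14 / 5967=0.00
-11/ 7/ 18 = -11/ 126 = -0.09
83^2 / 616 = 11.18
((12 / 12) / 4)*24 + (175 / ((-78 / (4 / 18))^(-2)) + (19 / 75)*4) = 1617013651 / 75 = 21560182.01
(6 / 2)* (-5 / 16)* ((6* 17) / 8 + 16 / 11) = -9375 / 704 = -13.32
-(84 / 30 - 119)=581 / 5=116.20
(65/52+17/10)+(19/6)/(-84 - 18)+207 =160588/765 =209.92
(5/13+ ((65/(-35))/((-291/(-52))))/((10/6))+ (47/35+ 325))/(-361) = -758491/838565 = -0.90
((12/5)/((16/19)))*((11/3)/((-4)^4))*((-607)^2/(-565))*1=-77005841/2892800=-26.62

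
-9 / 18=-1 / 2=-0.50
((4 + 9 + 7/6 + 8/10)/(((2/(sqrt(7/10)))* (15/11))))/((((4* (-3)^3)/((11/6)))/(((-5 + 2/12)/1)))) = 1575541* sqrt(70)/34992000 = 0.38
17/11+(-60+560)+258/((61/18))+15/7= 2723412/4697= 579.82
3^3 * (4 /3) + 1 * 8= 44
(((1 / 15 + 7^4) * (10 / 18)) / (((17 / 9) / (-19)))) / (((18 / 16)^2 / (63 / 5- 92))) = 17386796032 / 20655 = 841771.78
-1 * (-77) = 77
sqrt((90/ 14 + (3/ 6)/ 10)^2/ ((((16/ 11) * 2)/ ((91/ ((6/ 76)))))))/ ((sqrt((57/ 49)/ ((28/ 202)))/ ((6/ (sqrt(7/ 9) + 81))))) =-19047 * sqrt(202202)/ 238529680 + 4628421 * sqrt(28886)/ 238529680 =3.26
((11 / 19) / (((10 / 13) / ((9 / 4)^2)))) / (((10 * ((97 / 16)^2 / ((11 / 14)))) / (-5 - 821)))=-6.73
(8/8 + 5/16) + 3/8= 27/16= 1.69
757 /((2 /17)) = 12869 /2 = 6434.50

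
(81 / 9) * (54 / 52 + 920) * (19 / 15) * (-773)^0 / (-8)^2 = 1364979 / 8320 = 164.06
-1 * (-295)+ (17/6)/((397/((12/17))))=295.01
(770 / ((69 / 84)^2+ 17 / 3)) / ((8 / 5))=75.89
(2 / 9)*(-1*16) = -32 / 9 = -3.56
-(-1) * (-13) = -13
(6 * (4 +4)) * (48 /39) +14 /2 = 859 /13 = 66.08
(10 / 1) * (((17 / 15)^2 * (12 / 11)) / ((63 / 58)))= 134096 / 10395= 12.90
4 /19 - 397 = -7539 /19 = -396.79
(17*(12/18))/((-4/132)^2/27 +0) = 333234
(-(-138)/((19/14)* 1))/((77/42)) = 11592/209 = 55.46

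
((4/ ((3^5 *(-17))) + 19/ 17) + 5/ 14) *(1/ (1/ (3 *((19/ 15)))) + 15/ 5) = 85237/ 8505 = 10.02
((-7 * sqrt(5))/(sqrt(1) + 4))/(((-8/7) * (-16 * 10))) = -49 * sqrt(5)/6400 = -0.02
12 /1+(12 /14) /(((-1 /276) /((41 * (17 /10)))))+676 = -553036 /35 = -15801.03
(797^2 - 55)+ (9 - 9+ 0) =635154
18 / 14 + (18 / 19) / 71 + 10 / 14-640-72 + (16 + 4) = -930792 / 1349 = -689.99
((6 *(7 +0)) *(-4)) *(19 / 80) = -399 / 10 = -39.90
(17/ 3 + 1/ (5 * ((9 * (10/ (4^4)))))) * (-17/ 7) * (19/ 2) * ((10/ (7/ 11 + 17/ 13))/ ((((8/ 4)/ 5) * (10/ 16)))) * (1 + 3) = -518425336/ 43785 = -11840.25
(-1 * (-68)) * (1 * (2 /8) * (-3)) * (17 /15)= -289 /5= -57.80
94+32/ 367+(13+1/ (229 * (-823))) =7406941200/ 69167389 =107.09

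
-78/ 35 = -2.23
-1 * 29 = -29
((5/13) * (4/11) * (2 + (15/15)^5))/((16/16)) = 60/143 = 0.42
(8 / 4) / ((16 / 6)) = 3 / 4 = 0.75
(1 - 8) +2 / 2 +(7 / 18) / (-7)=-109 / 18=-6.06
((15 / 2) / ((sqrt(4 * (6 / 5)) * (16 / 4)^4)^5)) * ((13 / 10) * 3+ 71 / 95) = 22075 * sqrt(30) / 192528884070088704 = 0.00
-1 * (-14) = 14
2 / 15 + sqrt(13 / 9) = 1.34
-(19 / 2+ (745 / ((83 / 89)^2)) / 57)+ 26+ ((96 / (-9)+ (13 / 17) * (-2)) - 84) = -421550623 / 4450294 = -94.72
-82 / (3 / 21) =-574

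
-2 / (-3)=2 / 3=0.67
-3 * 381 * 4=-4572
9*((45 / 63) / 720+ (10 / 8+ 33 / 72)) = 1723 / 112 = 15.38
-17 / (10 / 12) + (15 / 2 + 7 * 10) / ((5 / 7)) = 88.10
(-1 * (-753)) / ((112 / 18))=121.02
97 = 97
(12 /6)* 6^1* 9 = 108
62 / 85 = 0.73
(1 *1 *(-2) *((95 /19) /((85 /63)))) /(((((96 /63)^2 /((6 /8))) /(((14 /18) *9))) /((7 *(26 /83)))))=-53093313 /1444864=-36.75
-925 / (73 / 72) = -66600 / 73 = -912.33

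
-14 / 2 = -7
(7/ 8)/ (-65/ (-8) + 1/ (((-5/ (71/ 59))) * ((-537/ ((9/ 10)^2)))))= 9240875/ 85811959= 0.11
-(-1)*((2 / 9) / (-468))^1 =-1 / 2106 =-0.00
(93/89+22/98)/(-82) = -2768/178801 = -0.02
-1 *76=-76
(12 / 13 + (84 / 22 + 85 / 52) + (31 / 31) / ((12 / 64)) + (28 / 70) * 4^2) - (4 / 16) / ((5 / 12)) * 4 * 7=11233 / 8580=1.31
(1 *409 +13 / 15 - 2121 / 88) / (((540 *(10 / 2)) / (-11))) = -509209 / 324000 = -1.57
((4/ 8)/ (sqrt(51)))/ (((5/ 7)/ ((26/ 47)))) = 91 * sqrt(51)/ 11985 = 0.05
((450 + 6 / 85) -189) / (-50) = -22191 / 4250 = -5.22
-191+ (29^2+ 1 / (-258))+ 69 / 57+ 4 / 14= 22355309 / 34314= 651.49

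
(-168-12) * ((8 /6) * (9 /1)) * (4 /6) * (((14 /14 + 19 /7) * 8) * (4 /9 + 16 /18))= -399360 /7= -57051.43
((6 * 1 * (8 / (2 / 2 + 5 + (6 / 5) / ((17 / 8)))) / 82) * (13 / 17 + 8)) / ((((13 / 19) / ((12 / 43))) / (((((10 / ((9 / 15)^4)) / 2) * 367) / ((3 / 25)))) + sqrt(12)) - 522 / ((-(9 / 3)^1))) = 820698582418155381250000 / 182646500842769448862495911 - 28299947738281250000000 * sqrt(3) / 547939502528308346587487733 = 0.00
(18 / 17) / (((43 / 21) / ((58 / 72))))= 0.42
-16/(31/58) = -928/31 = -29.94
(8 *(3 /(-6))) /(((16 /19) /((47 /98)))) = -893 /392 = -2.28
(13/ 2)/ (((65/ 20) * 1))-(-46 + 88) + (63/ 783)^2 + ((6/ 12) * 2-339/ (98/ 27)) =-98202973/ 741762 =-132.39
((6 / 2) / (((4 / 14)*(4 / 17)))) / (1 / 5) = 223.12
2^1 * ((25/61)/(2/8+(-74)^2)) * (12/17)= 480/4543097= 0.00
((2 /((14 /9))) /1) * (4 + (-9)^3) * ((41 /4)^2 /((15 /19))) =-13893465 /112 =-124048.79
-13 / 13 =-1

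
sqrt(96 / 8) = 2*sqrt(3) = 3.46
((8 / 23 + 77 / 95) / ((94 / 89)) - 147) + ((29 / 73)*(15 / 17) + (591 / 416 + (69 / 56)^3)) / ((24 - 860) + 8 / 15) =-532018674685334141833 / 3646270638164510720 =-145.91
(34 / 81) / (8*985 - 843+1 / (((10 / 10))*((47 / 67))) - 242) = 0.00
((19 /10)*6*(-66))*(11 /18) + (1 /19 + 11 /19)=-43621 /95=-459.17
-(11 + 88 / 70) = -12.26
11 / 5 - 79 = -384 / 5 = -76.80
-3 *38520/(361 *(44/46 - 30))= 11.02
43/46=0.93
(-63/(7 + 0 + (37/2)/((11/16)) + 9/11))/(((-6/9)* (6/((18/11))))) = 567/764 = 0.74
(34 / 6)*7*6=238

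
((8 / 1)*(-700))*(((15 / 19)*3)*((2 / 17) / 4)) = -126000 / 323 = -390.09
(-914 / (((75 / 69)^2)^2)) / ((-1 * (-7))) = -255774674 / 2734375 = -93.54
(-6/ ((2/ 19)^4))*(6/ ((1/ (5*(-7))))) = 10262778.75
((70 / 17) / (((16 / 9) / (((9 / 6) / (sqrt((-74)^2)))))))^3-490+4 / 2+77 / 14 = -3934586484767215 / 8154585137152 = -482.50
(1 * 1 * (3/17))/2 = 3/34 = 0.09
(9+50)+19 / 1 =78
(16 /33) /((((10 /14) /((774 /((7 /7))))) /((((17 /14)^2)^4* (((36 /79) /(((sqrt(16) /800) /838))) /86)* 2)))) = 3156669757201320 /715658867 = 4410858.17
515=515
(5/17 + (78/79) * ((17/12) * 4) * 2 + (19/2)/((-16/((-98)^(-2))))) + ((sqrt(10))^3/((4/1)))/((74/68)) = 85 * sqrt(10)/37 + 4739894227/412741504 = 18.75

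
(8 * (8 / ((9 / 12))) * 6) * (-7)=-3584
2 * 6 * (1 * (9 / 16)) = 27 / 4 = 6.75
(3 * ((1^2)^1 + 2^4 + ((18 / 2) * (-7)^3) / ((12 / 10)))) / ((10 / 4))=-15333 / 5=-3066.60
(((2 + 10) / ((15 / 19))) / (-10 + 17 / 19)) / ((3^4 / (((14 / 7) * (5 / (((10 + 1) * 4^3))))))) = -361 / 1233144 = -0.00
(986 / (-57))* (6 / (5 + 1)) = -986 / 57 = -17.30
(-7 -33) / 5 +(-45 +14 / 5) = -251 / 5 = -50.20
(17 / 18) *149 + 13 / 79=200341 / 1422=140.89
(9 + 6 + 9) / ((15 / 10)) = 16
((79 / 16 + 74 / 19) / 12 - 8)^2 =78021889 / 1478656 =52.77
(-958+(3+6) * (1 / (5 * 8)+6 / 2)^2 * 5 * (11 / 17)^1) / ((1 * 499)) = -3762061 / 2714560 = -1.39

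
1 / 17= 0.06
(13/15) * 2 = 26/15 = 1.73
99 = 99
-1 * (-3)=3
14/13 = 1.08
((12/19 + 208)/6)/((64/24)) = 13.04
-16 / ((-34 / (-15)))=-120 / 17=-7.06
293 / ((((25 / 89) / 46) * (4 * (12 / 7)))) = 4198397 / 600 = 6997.33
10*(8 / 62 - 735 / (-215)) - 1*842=-1075096 / 1333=-806.52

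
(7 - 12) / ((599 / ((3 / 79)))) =-15 / 47321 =-0.00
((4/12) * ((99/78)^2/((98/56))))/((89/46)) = 16698/105287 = 0.16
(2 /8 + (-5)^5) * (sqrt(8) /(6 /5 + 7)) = -62495 * sqrt(2) /82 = -1077.82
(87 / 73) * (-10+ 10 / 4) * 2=-17.88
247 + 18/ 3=253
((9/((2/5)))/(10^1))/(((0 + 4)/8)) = 9/2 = 4.50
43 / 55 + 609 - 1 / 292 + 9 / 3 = 9841221 / 16060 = 612.78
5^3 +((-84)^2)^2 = 49787261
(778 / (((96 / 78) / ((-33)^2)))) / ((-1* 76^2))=-119.18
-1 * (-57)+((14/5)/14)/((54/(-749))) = 14641/270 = 54.23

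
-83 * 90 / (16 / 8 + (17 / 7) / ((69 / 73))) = -3608010 / 2207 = -1634.80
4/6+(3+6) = 29/3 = 9.67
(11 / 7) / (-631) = -11 / 4417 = -0.00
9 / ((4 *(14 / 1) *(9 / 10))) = 5 / 28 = 0.18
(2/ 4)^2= 1/ 4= 0.25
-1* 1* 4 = -4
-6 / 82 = -3 / 41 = -0.07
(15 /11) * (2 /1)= 30 /11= 2.73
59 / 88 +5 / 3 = 617 / 264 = 2.34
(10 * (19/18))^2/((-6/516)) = -776150/81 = -9582.10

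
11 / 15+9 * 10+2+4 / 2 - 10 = 1271 / 15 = 84.73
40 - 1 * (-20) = 60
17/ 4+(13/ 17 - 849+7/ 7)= -842.99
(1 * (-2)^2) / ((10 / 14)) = 28 / 5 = 5.60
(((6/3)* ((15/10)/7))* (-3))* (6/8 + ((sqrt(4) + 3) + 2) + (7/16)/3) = -1137/112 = -10.15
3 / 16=0.19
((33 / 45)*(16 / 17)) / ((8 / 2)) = 44 / 255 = 0.17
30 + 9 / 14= 429 / 14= 30.64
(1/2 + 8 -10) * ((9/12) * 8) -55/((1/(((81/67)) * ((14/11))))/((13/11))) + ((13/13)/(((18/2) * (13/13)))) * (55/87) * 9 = -6949306/64119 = -108.38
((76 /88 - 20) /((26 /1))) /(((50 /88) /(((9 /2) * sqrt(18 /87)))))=-3789 * sqrt(174) /18850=-2.65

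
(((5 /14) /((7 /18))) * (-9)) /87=-135 /1421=-0.10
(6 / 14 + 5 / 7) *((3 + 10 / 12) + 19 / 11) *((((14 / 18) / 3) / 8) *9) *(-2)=-367 / 99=-3.71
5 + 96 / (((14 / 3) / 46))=6659 / 7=951.29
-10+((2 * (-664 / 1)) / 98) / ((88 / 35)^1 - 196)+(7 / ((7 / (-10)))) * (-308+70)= 28087700 / 11851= 2370.07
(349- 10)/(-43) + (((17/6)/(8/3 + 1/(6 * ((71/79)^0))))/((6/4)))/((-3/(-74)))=3313/387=8.56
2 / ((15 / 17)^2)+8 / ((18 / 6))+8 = 2978 / 225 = 13.24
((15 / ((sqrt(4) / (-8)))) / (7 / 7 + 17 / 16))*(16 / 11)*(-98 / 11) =501760 / 1331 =376.98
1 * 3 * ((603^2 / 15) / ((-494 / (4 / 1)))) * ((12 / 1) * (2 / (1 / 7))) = -122172624 / 1235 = -98925.20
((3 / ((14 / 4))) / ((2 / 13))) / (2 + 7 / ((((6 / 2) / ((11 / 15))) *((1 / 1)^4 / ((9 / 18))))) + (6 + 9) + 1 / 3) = 3510 / 11459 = 0.31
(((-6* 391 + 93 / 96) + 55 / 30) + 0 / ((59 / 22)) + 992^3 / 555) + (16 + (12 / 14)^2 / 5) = 1528643160341 / 870240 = 1756576.53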